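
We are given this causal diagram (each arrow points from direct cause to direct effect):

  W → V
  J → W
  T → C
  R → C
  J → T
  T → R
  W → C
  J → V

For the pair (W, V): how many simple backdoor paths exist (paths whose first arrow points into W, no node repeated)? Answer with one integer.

A backdoor path from W to V is any simple undirected path whose first edge points into W (i.e. leaves W via a parent).
Parents of W: {J}.
Enumerating:
  P1: W <- J -> V
That exhausts the simple backdoor paths. Count: 1.

1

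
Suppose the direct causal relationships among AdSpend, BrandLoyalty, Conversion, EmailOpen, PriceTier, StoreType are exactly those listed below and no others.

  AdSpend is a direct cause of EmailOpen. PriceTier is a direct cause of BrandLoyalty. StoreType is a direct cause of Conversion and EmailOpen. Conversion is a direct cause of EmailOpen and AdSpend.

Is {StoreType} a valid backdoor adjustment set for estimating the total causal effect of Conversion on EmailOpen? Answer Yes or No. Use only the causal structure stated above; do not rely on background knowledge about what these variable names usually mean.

Yes

Backdoor paths from Conversion to EmailOpen (paths whose first edge points into Conversion):
  P1: Conversion <- StoreType -> EmailOpen
Condition 1 (no descendant of Conversion in the set): holds — descendants of Conversion are {AdSpend, EmailOpen}; none are in {StoreType}.
Condition 2 (every backdoor path blocked by {StoreType}):
  P1: blocked at fork node StoreType ∈ conditioning set.
{StoreType} satisfies the backdoor criterion.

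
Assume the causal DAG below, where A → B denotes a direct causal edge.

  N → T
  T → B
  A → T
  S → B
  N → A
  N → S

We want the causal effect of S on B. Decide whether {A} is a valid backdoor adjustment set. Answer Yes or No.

No

Backdoor paths from S to B (paths whose first edge points into S):
  P1: S <- N -> A -> T -> B
  P2: S <- N -> T -> B
Condition 1 (no descendant of S in the set): holds — descendants of S are {B}; none are in {A}.
Condition 2 (every backdoor path blocked by {A}):
  P1: blocked at chain node A ∈ conditioning set.
  P2: open — no interior node is in the conditioning set.
{A} does not satisfy the backdoor criterion.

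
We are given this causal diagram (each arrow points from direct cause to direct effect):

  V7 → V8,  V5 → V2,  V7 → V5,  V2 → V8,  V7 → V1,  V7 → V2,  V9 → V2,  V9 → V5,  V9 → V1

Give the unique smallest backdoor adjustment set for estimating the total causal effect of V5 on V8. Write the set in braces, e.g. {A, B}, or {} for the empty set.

Variables eligible for adjustment (non-descendants of V5, excluding V5 and V8): {V1, V7, V9}.
Backdoor paths from V5 to V8:
  P1: V5 <- V9 -> V1 <- V7 -> V2 -> V8
  P2: V5 <- V9 -> V1 <- V7 -> V8
  P3: V5 <- V9 -> V2 <- V7 -> V8
  P4: V5 <- V9 -> V2 -> V8
  P5: V5 <- V7 -> V1 <- V9 -> V2 -> V8
  P6: V5 <- V7 -> V2 -> V8
  P7: V5 <- V7 -> V8
The empty set is not sufficient: P4 (V5 <- V9 -> V2 -> V8) has no collider blocking it and no conditioned non-collider, so it is open.
Try {V7, V9}:
  P1: blocked at fork node V9 ∈ conditioning set.
  P2: blocked at fork node V9 ∈ conditioning set.
  P3: blocked at fork node V9 ∈ conditioning set.
  P4: blocked at fork node V9 ∈ conditioning set.
  P5: blocked at fork node V7 ∈ conditioning set.
  P6: blocked at fork node V7 ∈ conditioning set.
  P7: blocked at fork node V7 ∈ conditioning set.
{V7, V9} contains no descendant of V5 and blocks every backdoor path.
Every element of {V7, V9} is needed (dropping V7 leaves P6 open; dropping V9 leaves P4 open), so no proper subset is valid.
Among all size-2 subsets of the eligible variables, only {V7, V9} blocks every backdoor path, so it is the unique smallest valid adjustment set.

{V7, V9}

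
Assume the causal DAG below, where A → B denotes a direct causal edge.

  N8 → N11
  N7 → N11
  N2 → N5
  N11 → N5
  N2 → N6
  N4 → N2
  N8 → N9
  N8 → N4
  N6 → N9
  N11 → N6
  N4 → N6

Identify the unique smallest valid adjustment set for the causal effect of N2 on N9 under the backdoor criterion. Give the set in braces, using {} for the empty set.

{N4}

Variables eligible for adjustment (non-descendants of N2, excluding N2 and N9): {N11, N4, N7, N8}.
Backdoor paths from N2 to N9:
  P1: N2 <- N4 <- N8 -> N11 -> N6 -> N9
  P2: N2 <- N4 <- N8 -> N9
  P3: N2 <- N4 -> N6 <- N11 <- N8 -> N9
  P4: N2 <- N4 -> N6 -> N9
The empty set is not sufficient: P1 (N2 <- N4 <- N8 -> N11 -> N6 -> N9) has no collider blocking it and no conditioned non-collider, so it is open.
Try {N4}:
  P1: blocked at chain node N4 ∈ conditioning set.
  P2: blocked at chain node N4 ∈ conditioning set.
  P3: blocked at fork node N4 ∈ conditioning set.
  P4: blocked at fork node N4 ∈ conditioning set.
{N4} contains no descendant of N2 and blocks every backdoor path.
No other singleton works — e.g. {N8} leaves P4 open — so {N4} is the unique smallest valid adjustment set.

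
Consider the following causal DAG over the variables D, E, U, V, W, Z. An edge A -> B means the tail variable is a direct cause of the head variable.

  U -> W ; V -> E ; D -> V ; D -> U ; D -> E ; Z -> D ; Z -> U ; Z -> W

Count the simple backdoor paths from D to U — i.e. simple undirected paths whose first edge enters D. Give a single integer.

A backdoor path from D to U is any simple undirected path whose first edge points into D (i.e. leaves D via a parent).
Parents of D: {Z}.
Enumerating:
  P1: D <- Z -> U
  P2: D <- Z -> W <- U
That exhausts the simple backdoor paths. Count: 2.

2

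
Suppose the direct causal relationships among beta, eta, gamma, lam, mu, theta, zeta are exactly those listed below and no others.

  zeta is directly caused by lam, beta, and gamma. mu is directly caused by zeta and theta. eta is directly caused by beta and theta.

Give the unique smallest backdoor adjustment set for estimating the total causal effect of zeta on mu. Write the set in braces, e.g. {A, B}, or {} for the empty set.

{}

Variables eligible for adjustment (non-descendants of zeta, excluding zeta and mu): {beta, eta, gamma, lam, theta}.
Backdoor paths from zeta to mu:
  P1: zeta <- beta -> eta <- theta -> mu
Each backdoor path contains an unconditioned collider, so every path is already blocked with the empty conditioning set:
  P1: blocked at collider eta (neither it nor any descendant is in the conditioning set).
The empty set is therefore the unique smallest valid set.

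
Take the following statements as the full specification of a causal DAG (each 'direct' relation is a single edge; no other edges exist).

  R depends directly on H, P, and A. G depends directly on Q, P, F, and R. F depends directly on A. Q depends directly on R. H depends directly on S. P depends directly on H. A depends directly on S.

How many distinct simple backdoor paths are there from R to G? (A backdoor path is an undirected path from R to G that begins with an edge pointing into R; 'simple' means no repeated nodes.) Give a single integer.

A backdoor path from R to G is any simple undirected path whose first edge points into R (i.e. leaves R via a parent).
Parents of R: {A, H, P}.
Enumerating:
  P1: R <- A <- S -> H -> P -> G
  P2: R <- A -> F -> G
  P3: R <- H <- S -> A -> F -> G
  P4: R <- H -> P -> G
  P5: R <- P <- H <- S -> A -> F -> G
  P6: R <- P -> G
That exhausts the simple backdoor paths. Count: 6.

6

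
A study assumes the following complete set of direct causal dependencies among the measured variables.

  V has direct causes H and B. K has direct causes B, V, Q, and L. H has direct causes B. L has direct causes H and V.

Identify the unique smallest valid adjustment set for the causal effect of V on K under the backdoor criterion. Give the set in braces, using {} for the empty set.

Variables eligible for adjustment (non-descendants of V, excluding V and K): {B, H, Q}.
Backdoor paths from V to K:
  P1: V <- B -> H -> L -> K
  P2: V <- B -> K
  P3: V <- H <- B -> K
  P4: V <- H -> L -> K
The empty set is not sufficient: P1 (V <- B -> H -> L -> K) has no collider blocking it and no conditioned non-collider, so it is open.
Try {B, H}:
  P1: blocked at fork node B ∈ conditioning set.
  P2: blocked at fork node B ∈ conditioning set.
  P3: blocked at chain node H ∈ conditioning set.
  P4: blocked at fork node H ∈ conditioning set.
{B, H} contains no descendant of V and blocks every backdoor path.
Every element of {B, H} is needed (dropping B leaves P2 open; dropping H leaves P4 open), so no proper subset is valid.
Among all size-2 subsets of the eligible variables, only {B, H} blocks every backdoor path, so it is the unique smallest valid adjustment set.

{B, H}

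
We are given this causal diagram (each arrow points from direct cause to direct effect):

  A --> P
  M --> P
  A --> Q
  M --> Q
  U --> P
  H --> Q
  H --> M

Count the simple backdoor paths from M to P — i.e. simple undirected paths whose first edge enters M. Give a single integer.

1

A backdoor path from M to P is any simple undirected path whose first edge points into M (i.e. leaves M via a parent).
Parents of M: {H}.
Enumerating:
  P1: M <- H -> Q <- A -> P
That exhausts the simple backdoor paths. Count: 1.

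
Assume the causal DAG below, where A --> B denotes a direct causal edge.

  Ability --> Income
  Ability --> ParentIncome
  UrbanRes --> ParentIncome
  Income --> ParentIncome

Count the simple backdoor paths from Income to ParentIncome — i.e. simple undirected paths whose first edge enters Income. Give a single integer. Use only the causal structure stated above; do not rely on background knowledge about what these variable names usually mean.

A backdoor path from Income to ParentIncome is any simple undirected path whose first edge points into Income (i.e. leaves Income via a parent).
Parents of Income: {Ability}.
Enumerating:
  P1: Income <- Ability -> ParentIncome
That exhausts the simple backdoor paths. Count: 1.

1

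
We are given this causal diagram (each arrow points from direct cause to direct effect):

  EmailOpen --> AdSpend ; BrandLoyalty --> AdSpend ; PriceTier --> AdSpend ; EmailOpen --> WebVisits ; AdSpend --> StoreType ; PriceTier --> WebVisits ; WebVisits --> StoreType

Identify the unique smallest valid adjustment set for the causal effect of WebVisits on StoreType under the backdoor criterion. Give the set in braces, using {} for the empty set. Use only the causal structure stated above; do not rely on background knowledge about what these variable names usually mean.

Variables eligible for adjustment (non-descendants of WebVisits, excluding WebVisits and StoreType): {AdSpend, BrandLoyalty, EmailOpen, PriceTier}.
Backdoor paths from WebVisits to StoreType:
  P1: WebVisits <- PriceTier -> AdSpend -> StoreType
  P2: WebVisits <- EmailOpen -> AdSpend -> StoreType
The empty set is not sufficient: P1 (WebVisits <- PriceTier -> AdSpend -> StoreType) has no collider blocking it and no conditioned non-collider, so it is open.
Try {AdSpend}:
  P1: blocked at chain node AdSpend ∈ conditioning set.
  P2: blocked at chain node AdSpend ∈ conditioning set.
{AdSpend} contains no descendant of WebVisits and blocks every backdoor path.
No other singleton works — e.g. {PriceTier} leaves P2 open — so {AdSpend} is the unique smallest valid adjustment set.

{AdSpend}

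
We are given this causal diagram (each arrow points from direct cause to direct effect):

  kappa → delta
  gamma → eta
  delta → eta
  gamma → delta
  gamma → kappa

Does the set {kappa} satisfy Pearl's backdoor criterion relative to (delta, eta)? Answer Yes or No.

No

Backdoor paths from delta to eta (paths whose first edge points into delta):
  P1: delta <- gamma -> eta
  P2: delta <- kappa <- gamma -> eta
Condition 1 (no descendant of delta in the set): holds — descendants of delta are {eta}; none are in {kappa}.
Condition 2 (every backdoor path blocked by {kappa}):
  P1: open — no interior node is in the conditioning set.
  P2: blocked at chain node kappa ∈ conditioning set.
{kappa} does not satisfy the backdoor criterion.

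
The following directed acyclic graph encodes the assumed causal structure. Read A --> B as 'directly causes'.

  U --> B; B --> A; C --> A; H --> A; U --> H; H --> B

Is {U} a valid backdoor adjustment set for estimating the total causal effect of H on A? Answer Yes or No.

Backdoor paths from H to A (paths whose first edge points into H):
  P1: H <- U -> B -> A
Condition 1 (no descendant of H in the set): holds — descendants of H are {A, B}; none are in {U}.
Condition 2 (every backdoor path blocked by {U}):
  P1: blocked at fork node U ∈ conditioning set.
{U} satisfies the backdoor criterion.

Yes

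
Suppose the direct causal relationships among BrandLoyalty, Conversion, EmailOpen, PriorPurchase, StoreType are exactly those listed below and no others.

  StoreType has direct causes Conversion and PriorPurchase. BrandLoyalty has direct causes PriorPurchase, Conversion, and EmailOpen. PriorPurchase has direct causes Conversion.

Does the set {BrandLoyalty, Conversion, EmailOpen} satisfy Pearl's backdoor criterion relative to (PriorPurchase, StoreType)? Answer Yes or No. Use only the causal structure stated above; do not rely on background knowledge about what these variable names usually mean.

No

Backdoor paths from PriorPurchase to StoreType (paths whose first edge points into PriorPurchase):
  P1: PriorPurchase <- Conversion -> StoreType
Condition 1 (no descendant of PriorPurchase in the set): FAILS — BrandLoyalty is a descendant of PriorPurchase.
Condition 2 (every backdoor path blocked by {BrandLoyalty, Conversion, EmailOpen}):
  P1: blocked at fork node Conversion ∈ conditioning set.
{BrandLoyalty, Conversion, EmailOpen} does not satisfy the backdoor criterion.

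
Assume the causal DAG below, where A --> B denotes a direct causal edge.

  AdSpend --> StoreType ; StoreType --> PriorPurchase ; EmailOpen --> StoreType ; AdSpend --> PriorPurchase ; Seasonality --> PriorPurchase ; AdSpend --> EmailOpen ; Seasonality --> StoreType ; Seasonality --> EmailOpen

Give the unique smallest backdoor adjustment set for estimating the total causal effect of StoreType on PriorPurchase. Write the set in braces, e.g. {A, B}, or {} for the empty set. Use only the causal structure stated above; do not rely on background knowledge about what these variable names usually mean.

{AdSpend, Seasonality}

Variables eligible for adjustment (non-descendants of StoreType, excluding StoreType and PriorPurchase): {AdSpend, EmailOpen, Seasonality}.
Backdoor paths from StoreType to PriorPurchase:
  P1: StoreType <- AdSpend -> EmailOpen <- Seasonality -> PriorPurchase
  P2: StoreType <- AdSpend -> PriorPurchase
  P3: StoreType <- Seasonality -> EmailOpen <- AdSpend -> PriorPurchase
  P4: StoreType <- Seasonality -> PriorPurchase
  P5: StoreType <- EmailOpen <- AdSpend -> PriorPurchase
  P6: StoreType <- EmailOpen <- Seasonality -> PriorPurchase
The empty set is not sufficient: P2 (StoreType <- AdSpend -> PriorPurchase) has no collider blocking it and no conditioned non-collider, so it is open.
Try {AdSpend, Seasonality}:
  P1: blocked at fork node AdSpend ∈ conditioning set.
  P2: blocked at fork node AdSpend ∈ conditioning set.
  P3: blocked at fork node Seasonality ∈ conditioning set.
  P4: blocked at fork node Seasonality ∈ conditioning set.
  P5: blocked at fork node AdSpend ∈ conditioning set.
  P6: blocked at fork node Seasonality ∈ conditioning set.
{AdSpend, Seasonality} contains no descendant of StoreType and blocks every backdoor path.
Every element of {AdSpend, Seasonality} is needed (dropping AdSpend leaves P2 open; dropping Seasonality leaves P4 open), so no proper subset is valid.
Among all size-2 subsets of the eligible variables, only {AdSpend, Seasonality} blocks every backdoor path, so it is the unique smallest valid adjustment set.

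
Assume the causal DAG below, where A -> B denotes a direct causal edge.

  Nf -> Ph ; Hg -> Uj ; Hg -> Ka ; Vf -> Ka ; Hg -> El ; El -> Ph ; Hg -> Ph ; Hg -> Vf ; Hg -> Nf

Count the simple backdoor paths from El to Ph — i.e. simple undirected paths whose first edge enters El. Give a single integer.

2

A backdoor path from El to Ph is any simple undirected path whose first edge points into El (i.e. leaves El via a parent).
Parents of El: {Hg}.
Enumerating:
  P1: El <- Hg -> Nf -> Ph
  P2: El <- Hg -> Ph
That exhausts the simple backdoor paths. Count: 2.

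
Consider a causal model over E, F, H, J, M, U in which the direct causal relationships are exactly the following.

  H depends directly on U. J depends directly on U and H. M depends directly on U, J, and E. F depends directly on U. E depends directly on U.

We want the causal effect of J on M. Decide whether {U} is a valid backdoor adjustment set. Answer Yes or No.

Yes

Backdoor paths from J to M (paths whose first edge points into J):
  P1: J <- U -> E -> M
  P2: J <- U -> M
  P3: J <- H <- U -> E -> M
  P4: J <- H <- U -> M
Condition 1 (no descendant of J in the set): holds — descendants of J are {M}; none are in {U}.
Condition 2 (every backdoor path blocked by {U}):
  P1: blocked at fork node U ∈ conditioning set.
  P2: blocked at fork node U ∈ conditioning set.
  P3: blocked at fork node U ∈ conditioning set.
  P4: blocked at fork node U ∈ conditioning set.
{U} satisfies the backdoor criterion.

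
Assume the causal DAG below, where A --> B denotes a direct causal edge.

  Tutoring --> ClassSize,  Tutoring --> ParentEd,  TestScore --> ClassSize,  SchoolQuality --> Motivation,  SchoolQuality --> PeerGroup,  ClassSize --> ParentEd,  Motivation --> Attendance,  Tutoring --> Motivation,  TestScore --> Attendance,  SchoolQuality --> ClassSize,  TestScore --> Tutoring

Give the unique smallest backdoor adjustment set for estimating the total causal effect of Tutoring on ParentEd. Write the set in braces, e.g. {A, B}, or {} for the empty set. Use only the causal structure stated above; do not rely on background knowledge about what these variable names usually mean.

{TestScore}

Variables eligible for adjustment (non-descendants of Tutoring, excluding Tutoring and ParentEd): {PeerGroup, SchoolQuality, TestScore}.
Backdoor paths from Tutoring to ParentEd:
  P1: Tutoring <- TestScore -> ClassSize -> ParentEd
  P2: Tutoring <- TestScore -> Attendance <- Motivation <- SchoolQuality -> ClassSize -> ParentEd
The empty set is not sufficient: P1 (Tutoring <- TestScore -> ClassSize -> ParentEd) has no collider blocking it and no conditioned non-collider, so it is open.
Try {TestScore}:
  P1: blocked at fork node TestScore ∈ conditioning set.
  P2: blocked at fork node TestScore ∈ conditioning set.
{TestScore} contains no descendant of Tutoring and blocks every backdoor path.
No other singleton works — e.g. {SchoolQuality} leaves P1 open — so {TestScore} is the unique smallest valid adjustment set.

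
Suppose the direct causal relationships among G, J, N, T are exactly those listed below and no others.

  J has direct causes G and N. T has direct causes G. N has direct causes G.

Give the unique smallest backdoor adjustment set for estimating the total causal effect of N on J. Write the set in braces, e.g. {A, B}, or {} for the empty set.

{G}

Variables eligible for adjustment (non-descendants of N, excluding N and J): {G, T}.
Backdoor paths from N to J:
  P1: N <- G -> J
The empty set is not sufficient: P1 (N <- G -> J) has no collider blocking it and no conditioned non-collider, so it is open.
Try {G}:
  P1: blocked at fork node G ∈ conditioning set.
{G} contains no descendant of N and blocks every backdoor path.
No other singleton works — e.g. {T} leaves P1 open — so {G} is the unique smallest valid adjustment set.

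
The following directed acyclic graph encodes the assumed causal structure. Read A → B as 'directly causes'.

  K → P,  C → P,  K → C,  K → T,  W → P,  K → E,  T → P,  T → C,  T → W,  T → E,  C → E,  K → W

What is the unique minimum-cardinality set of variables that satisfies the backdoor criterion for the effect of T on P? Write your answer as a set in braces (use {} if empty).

Variables eligible for adjustment (non-descendants of T, excluding T and P): {K}.
Backdoor paths from T to P:
  P1: T <- K -> C -> P
  P2: T <- K -> W -> P
  P3: T <- K -> P
  P4: T <- K -> E <- C -> P
The empty set is not sufficient: P1 (T <- K -> C -> P) has no collider blocking it and no conditioned non-collider, so it is open.
Try {K}:
  P1: blocked at fork node K ∈ conditioning set.
  P2: blocked at fork node K ∈ conditioning set.
  P3: blocked at fork node K ∈ conditioning set.
  P4: blocked at fork node K ∈ conditioning set.
{K} contains no descendant of T and blocks every backdoor path.
{K} is the unique smallest valid adjustment set.

{K}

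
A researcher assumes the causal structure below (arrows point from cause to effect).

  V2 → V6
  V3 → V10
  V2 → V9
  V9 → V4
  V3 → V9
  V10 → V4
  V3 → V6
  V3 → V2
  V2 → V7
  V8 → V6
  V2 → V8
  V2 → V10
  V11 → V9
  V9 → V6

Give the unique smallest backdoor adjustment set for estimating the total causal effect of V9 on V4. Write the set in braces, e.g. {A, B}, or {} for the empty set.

{V10}

Variables eligible for adjustment (non-descendants of V9, excluding V9 and V4): {V10, V11, V2, V3, V7, V8}.
Backdoor paths from V9 to V4:
  P1: V9 <- V3 -> V2 -> V10 -> V4
  P2: V9 <- V3 -> V10 -> V4
  P3: V9 <- V3 -> V6 <- V2 -> V10 -> V4
  P4: V9 <- V3 -> V6 <- V8 <- V2 -> V10 -> V4
  P5: V9 <- V2 <- V3 -> V10 -> V4
  P6: V9 <- V2 -> V8 -> V6 <- V3 -> V10 -> V4
  P7: V9 <- V2 -> V10 -> V4
  P8: V9 <- V2 -> V6 <- V3 -> V10 -> V4
The empty set is not sufficient: P1 (V9 <- V3 -> V2 -> V10 -> V4) has no collider blocking it and no conditioned non-collider, so it is open.
Try {V10}:
  P1: blocked at chain node V10 ∈ conditioning set.
  P2: blocked at chain node V10 ∈ conditioning set.
  P3: blocked at collider V6 (neither it nor any descendant is in the conditioning set).
  P4: blocked at collider V6 (neither it nor any descendant is in the conditioning set).
  P5: blocked at chain node V10 ∈ conditioning set.
  P6: blocked at collider V6 (neither it nor any descendant is in the conditioning set).
  P7: blocked at chain node V10 ∈ conditioning set.
  P8: blocked at collider V6 (neither it nor any descendant is in the conditioning set).
{V10} contains no descendant of V9 and blocks every backdoor path.
No other singleton works — e.g. {V3} leaves P7 open — so {V10} is the unique smallest valid adjustment set.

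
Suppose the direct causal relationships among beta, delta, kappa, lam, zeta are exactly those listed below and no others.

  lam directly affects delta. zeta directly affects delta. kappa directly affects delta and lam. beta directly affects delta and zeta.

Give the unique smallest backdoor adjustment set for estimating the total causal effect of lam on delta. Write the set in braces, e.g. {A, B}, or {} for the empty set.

{kappa}

Variables eligible for adjustment (non-descendants of lam, excluding lam and delta): {beta, kappa, zeta}.
Backdoor paths from lam to delta:
  P1: lam <- kappa -> delta
The empty set is not sufficient: P1 (lam <- kappa -> delta) has no collider blocking it and no conditioned non-collider, so it is open.
Try {kappa}:
  P1: blocked at fork node kappa ∈ conditioning set.
{kappa} contains no descendant of lam and blocks every backdoor path.
No other singleton works — e.g. {beta} leaves P1 open — so {kappa} is the unique smallest valid adjustment set.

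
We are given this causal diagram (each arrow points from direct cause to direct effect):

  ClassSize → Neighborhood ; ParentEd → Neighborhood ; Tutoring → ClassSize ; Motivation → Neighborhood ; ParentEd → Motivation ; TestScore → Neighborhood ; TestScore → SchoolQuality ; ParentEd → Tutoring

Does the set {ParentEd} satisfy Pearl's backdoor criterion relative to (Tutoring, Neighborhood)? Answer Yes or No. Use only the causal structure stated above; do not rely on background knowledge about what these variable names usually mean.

Backdoor paths from Tutoring to Neighborhood (paths whose first edge points into Tutoring):
  P1: Tutoring <- ParentEd -> Motivation -> Neighborhood
  P2: Tutoring <- ParentEd -> Neighborhood
Condition 1 (no descendant of Tutoring in the set): holds — descendants of Tutoring are {ClassSize, Neighborhood}; none are in {ParentEd}.
Condition 2 (every backdoor path blocked by {ParentEd}):
  P1: blocked at fork node ParentEd ∈ conditioning set.
  P2: blocked at fork node ParentEd ∈ conditioning set.
{ParentEd} satisfies the backdoor criterion.

Yes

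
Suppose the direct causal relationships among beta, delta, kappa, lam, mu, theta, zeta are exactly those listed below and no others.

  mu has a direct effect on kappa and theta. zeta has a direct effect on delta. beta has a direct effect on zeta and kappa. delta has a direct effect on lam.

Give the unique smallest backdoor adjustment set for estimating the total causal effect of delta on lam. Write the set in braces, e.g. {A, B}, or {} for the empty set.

{}

Variables eligible for adjustment (non-descendants of delta, excluding delta and lam): {beta, kappa, mu, theta, zeta}.
Backdoor paths from delta to lam:
  (none)
With no backdoor paths the empty set already satisfies the criterion, and it is trivially minimal.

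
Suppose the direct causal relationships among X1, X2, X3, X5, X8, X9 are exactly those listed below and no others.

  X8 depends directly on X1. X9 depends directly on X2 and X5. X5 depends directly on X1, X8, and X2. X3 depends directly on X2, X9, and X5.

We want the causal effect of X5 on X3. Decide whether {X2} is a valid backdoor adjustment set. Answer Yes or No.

Yes

Backdoor paths from X5 to X3 (paths whose first edge points into X5):
  P1: X5 <- X2 -> X9 -> X3
  P2: X5 <- X2 -> X3
Condition 1 (no descendant of X5 in the set): holds — descendants of X5 are {X3, X9}; none are in {X2}.
Condition 2 (every backdoor path blocked by {X2}):
  P1: blocked at fork node X2 ∈ conditioning set.
  P2: blocked at fork node X2 ∈ conditioning set.
{X2} satisfies the backdoor criterion.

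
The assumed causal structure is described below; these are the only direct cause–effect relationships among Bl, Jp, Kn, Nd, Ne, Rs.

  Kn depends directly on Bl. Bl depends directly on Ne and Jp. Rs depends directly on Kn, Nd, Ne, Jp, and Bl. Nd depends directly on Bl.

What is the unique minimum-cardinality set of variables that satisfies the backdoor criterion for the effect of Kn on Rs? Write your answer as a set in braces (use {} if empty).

{Bl}

Variables eligible for adjustment (non-descendants of Kn, excluding Kn and Rs): {Bl, Jp, Nd, Ne}.
Backdoor paths from Kn to Rs:
  P1: Kn <- Bl <- Jp -> Rs
  P2: Kn <- Bl <- Ne -> Rs
  P3: Kn <- Bl -> Nd -> Rs
  P4: Kn <- Bl -> Rs
The empty set is not sufficient: P1 (Kn <- Bl <- Jp -> Rs) has no collider blocking it and no conditioned non-collider, so it is open.
Try {Bl}:
  P1: blocked at chain node Bl ∈ conditioning set.
  P2: blocked at chain node Bl ∈ conditioning set.
  P3: blocked at fork node Bl ∈ conditioning set.
  P4: blocked at fork node Bl ∈ conditioning set.
{Bl} contains no descendant of Kn and blocks every backdoor path.
No other singleton works — e.g. {Jp} leaves P2 open — so {Bl} is the unique smallest valid adjustment set.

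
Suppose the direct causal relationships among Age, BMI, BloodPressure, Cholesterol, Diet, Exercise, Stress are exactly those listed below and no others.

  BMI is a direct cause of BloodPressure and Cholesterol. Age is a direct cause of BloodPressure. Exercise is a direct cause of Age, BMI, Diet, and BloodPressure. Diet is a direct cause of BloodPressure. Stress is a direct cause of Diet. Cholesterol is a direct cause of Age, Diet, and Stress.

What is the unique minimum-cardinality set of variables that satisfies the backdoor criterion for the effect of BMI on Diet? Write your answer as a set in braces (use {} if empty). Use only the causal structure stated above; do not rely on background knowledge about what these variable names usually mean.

{Exercise}

Variables eligible for adjustment (non-descendants of BMI, excluding BMI and Diet): {Exercise}.
Backdoor paths from BMI to Diet:
  P1: BMI <- Exercise -> Diet
  P2: BMI <- Exercise -> Age <- Cholesterol -> Stress -> Diet
  P3: BMI <- Exercise -> Age <- Cholesterol -> Diet
  P4: BMI <- Exercise -> Age -> BloodPressure <- Diet
  P5: BMI <- Exercise -> BloodPressure <- Diet
  P6: BMI <- Exercise -> BloodPressure <- Age <- Cholesterol -> Stress -> Diet
  P7: BMI <- Exercise -> BloodPressure <- Age <- Cholesterol -> Diet
The empty set is not sufficient: P1 (BMI <- Exercise -> Diet) has no collider blocking it and no conditioned non-collider, so it is open.
Try {Exercise}:
  P1: blocked at fork node Exercise ∈ conditioning set.
  P2: blocked at fork node Exercise ∈ conditioning set.
  P3: blocked at fork node Exercise ∈ conditioning set.
  P4: blocked at fork node Exercise ∈ conditioning set.
  P5: blocked at fork node Exercise ∈ conditioning set.
  P6: blocked at fork node Exercise ∈ conditioning set.
  P7: blocked at fork node Exercise ∈ conditioning set.
{Exercise} contains no descendant of BMI and blocks every backdoor path.
{Exercise} is the unique smallest valid adjustment set.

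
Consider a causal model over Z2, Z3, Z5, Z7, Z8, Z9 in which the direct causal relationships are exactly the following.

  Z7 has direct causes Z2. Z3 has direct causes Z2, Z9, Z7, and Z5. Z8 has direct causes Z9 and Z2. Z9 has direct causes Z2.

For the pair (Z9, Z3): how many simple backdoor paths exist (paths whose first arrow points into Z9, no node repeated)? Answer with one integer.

2

A backdoor path from Z9 to Z3 is any simple undirected path whose first edge points into Z9 (i.e. leaves Z9 via a parent).
Parents of Z9: {Z2}.
Enumerating:
  P1: Z9 <- Z2 -> Z7 -> Z3
  P2: Z9 <- Z2 -> Z3
That exhausts the simple backdoor paths. Count: 2.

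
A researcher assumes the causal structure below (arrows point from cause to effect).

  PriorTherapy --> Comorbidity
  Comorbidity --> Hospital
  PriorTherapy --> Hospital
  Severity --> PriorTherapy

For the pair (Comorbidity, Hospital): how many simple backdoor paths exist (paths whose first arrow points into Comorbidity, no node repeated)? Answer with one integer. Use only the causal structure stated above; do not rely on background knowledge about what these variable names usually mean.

A backdoor path from Comorbidity to Hospital is any simple undirected path whose first edge points into Comorbidity (i.e. leaves Comorbidity via a parent).
Parents of Comorbidity: {PriorTherapy}.
Enumerating:
  P1: Comorbidity <- PriorTherapy -> Hospital
That exhausts the simple backdoor paths. Count: 1.

1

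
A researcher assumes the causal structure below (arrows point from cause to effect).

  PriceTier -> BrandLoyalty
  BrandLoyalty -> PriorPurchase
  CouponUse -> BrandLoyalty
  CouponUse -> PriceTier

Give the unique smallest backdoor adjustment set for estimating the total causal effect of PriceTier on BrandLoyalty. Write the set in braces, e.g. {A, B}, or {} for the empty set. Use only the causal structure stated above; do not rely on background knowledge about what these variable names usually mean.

Variables eligible for adjustment (non-descendants of PriceTier, excluding PriceTier and BrandLoyalty): {CouponUse}.
Backdoor paths from PriceTier to BrandLoyalty:
  P1: PriceTier <- CouponUse -> BrandLoyalty
The empty set is not sufficient: P1 (PriceTier <- CouponUse -> BrandLoyalty) has no collider blocking it and no conditioned non-collider, so it is open.
Try {CouponUse}:
  P1: blocked at fork node CouponUse ∈ conditioning set.
{CouponUse} contains no descendant of PriceTier and blocks every backdoor path.
{CouponUse} is the unique smallest valid adjustment set.

{CouponUse}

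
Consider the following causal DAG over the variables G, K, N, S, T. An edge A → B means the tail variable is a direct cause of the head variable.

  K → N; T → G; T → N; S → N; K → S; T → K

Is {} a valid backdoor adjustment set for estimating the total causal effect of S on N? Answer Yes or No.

Backdoor paths from S to N (paths whose first edge points into S):
  P1: S <- K <- T -> N
  P2: S <- K -> N
Condition 1 (no descendant of S in the set): holds — descendants of S are {N}; none are in {}.
Condition 2 (every backdoor path blocked by {}):
  P1: open — no interior node is in the conditioning set.
  P2: open — no interior node is in the conditioning set.
{} does not satisfy the backdoor criterion.

No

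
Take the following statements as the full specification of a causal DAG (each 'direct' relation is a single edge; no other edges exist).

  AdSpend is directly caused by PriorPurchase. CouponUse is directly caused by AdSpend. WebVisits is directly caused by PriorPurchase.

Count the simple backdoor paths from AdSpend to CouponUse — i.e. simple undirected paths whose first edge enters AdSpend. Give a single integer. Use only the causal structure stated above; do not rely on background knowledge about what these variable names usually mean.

0

A backdoor path from AdSpend to CouponUse is any simple undirected path whose first edge points into AdSpend (i.e. leaves AdSpend via a parent).
Parents of AdSpend: {PriorPurchase}.
No simple path from any parent of AdSpend reaches CouponUse without revisiting AdSpend, so there are no backdoor paths.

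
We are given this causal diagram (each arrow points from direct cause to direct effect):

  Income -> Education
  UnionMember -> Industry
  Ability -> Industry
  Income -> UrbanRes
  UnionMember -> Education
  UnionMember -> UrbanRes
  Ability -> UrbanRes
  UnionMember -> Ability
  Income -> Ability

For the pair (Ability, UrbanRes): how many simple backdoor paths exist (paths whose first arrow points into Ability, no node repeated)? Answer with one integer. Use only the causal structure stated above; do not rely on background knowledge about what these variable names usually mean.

A backdoor path from Ability to UrbanRes is any simple undirected path whose first edge points into Ability (i.e. leaves Ability via a parent).
Parents of Ability: {Income, UnionMember}.
Enumerating:
  P1: Ability <- UnionMember -> Education <- Income -> UrbanRes
  P2: Ability <- UnionMember -> UrbanRes
  P3: Ability <- Income -> Education <- UnionMember -> UrbanRes
  P4: Ability <- Income -> UrbanRes
That exhausts the simple backdoor paths. Count: 4.

4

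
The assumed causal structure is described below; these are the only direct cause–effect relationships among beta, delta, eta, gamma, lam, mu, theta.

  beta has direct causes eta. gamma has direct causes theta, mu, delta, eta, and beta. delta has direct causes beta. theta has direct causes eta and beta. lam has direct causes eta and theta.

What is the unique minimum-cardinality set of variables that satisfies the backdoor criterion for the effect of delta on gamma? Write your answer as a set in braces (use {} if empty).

Variables eligible for adjustment (non-descendants of delta, excluding delta and gamma): {beta, eta, lam, mu, theta}.
Backdoor paths from delta to gamma:
  P1: delta <- beta <- eta -> theta -> gamma
  P2: delta <- beta <- eta -> lam <- theta -> gamma
  P3: delta <- beta <- eta -> gamma
  P4: delta <- beta -> theta <- eta -> gamma
  P5: delta <- beta -> theta -> lam <- eta -> gamma
  P6: delta <- beta -> theta -> gamma
  P7: delta <- beta -> gamma
The empty set is not sufficient: P1 (delta <- beta <- eta -> theta -> gamma) has no collider blocking it and no conditioned non-collider, so it is open.
Try {beta}:
  P1: blocked at chain node beta ∈ conditioning set.
  P2: blocked at chain node beta ∈ conditioning set.
  P3: blocked at chain node beta ∈ conditioning set.
  P4: blocked at fork node beta ∈ conditioning set.
  P5: blocked at fork node beta ∈ conditioning set.
  P6: blocked at fork node beta ∈ conditioning set.
  P7: blocked at fork node beta ∈ conditioning set.
{beta} contains no descendant of delta and blocks every backdoor path.
No other singleton works — e.g. {eta} leaves P6 open — so {beta} is the unique smallest valid adjustment set.

{beta}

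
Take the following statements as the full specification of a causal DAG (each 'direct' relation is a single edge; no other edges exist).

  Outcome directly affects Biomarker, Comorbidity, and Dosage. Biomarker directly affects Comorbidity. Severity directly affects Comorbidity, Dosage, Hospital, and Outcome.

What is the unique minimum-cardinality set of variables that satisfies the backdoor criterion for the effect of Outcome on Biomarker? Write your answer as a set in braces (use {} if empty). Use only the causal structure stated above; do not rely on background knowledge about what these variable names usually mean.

Variables eligible for adjustment (non-descendants of Outcome, excluding Outcome and Biomarker): {Hospital, Severity}.
Backdoor paths from Outcome to Biomarker:
  P1: Outcome <- Severity -> Comorbidity <- Biomarker
Each backdoor path contains an unconditioned collider, so every path is already blocked with the empty conditioning set:
  P1: blocked at collider Comorbidity (neither it nor any descendant is in the conditioning set).
The empty set is therefore the unique smallest valid set.

{}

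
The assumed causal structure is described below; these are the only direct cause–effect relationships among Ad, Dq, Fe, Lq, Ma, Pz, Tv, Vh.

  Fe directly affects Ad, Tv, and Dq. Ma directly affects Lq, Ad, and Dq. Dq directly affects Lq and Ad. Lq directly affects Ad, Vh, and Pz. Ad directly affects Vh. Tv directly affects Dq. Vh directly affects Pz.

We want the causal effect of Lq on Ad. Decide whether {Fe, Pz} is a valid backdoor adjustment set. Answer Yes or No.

No

Backdoor paths from Lq to Ad (paths whose first edge points into Lq):
  P1: Lq <- Ma -> Dq <- Fe -> Ad
  P2: Lq <- Ma -> Dq <- Tv <- Fe -> Ad
  P3: Lq <- Ma -> Dq -> Ad
  P4: Lq <- Ma -> Ad
  P5: Lq <- Dq <- Fe -> Ad
  P6: Lq <- Dq <- Ma -> Ad
  P7: Lq <- Dq <- Tv <- Fe -> Ad
  P8: Lq <- Dq -> Ad
Condition 1 (no descendant of Lq in the set): FAILS — Pz is a descendant of Lq.
Condition 2 (every backdoor path blocked by {Fe, Pz}):
  P1: blocked at fork node Fe ∈ conditioning set.
  P2: blocked at fork node Fe ∈ conditioning set.
  P3: open — no interior node is in the conditioning set.
  P4: open — no interior node is in the conditioning set.
  P5: blocked at fork node Fe ∈ conditioning set.
  P6: open — no interior node is in the conditioning set.
  P7: blocked at fork node Fe ∈ conditioning set.
  P8: open — no interior node is in the conditioning set.
{Fe, Pz} does not satisfy the backdoor criterion.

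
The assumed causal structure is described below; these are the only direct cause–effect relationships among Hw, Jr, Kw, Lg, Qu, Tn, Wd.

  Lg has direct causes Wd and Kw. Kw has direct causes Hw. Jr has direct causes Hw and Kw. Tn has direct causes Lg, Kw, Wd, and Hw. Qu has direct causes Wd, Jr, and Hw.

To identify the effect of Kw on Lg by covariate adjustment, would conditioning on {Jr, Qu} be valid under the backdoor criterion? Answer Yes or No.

No

Backdoor paths from Kw to Lg (paths whose first edge points into Kw):
  P1: Kw <- Hw -> Jr -> Qu <- Wd -> Lg
  P2: Kw <- Hw -> Jr -> Qu <- Wd -> Tn <- Lg
  P3: Kw <- Hw -> Qu <- Wd -> Lg
  P4: Kw <- Hw -> Qu <- Wd -> Tn <- Lg
  P5: Kw <- Hw -> Tn <- Wd -> Lg
  P6: Kw <- Hw -> Tn <- Lg
Condition 1 (no descendant of Kw in the set): FAILS — Jr and Qu are descendants of Kw.
Condition 2 (every backdoor path blocked by {Jr, Qu}):
  P1: blocked at chain node Jr ∈ conditioning set.
  P2: blocked at chain node Jr ∈ conditioning set.
  P3: open — collider(s) Qu are conditioned on (or have a conditioned descendant) and no non-collider on the path is in the set.
  P4: blocked at collider Tn (neither it nor any descendant is in the conditioning set).
  P5: blocked at collider Tn (neither it nor any descendant is in the conditioning set).
  P6: blocked at collider Tn (neither it nor any descendant is in the conditioning set).
{Jr, Qu} does not satisfy the backdoor criterion.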